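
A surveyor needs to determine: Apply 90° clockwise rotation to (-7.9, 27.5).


90° CW: (x,y) -> (y, -x)
(-7.9,27.5) -> (27.5, 7.9)

(27.5, 7.9)


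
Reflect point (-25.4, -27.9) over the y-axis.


Reflection over y-axis: (x,y) -> (-x,y)
(-25.4, -27.9) -> (25.4, -27.9)

(25.4, -27.9)


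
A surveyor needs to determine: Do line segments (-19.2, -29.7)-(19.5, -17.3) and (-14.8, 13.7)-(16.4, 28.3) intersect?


Cross products: d1=-1289.84, d2=-1467.98, d3=1625.02, d4=1803.16
d1*d2 < 0 and d3*d4 < 0? no

No, they don't intersect


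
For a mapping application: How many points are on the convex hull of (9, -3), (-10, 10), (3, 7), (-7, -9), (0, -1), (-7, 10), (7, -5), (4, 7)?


Convex hull vertices (CCW): (-10, 10), (-7, -9), (7, -5), (9, -3), (4, 7), (-7, 10)
Count = 6

6


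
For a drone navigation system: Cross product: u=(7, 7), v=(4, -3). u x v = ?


u x v = u_x*v_y - u_y*v_x = 7*(-3) - 7*4
= (-21) - 28 = -49

-49


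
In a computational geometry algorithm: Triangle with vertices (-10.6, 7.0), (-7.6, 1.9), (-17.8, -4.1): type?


Side lengths squared: AB^2=35.01, BC^2=140.04, CA^2=175.05
Sorted: [35.01, 140.04, 175.05]
By sides: Scalene, By angles: Right

Scalene, Right


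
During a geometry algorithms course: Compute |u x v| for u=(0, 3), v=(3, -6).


|u x v| = |0*(-6) - 3*3|
= |0 - 9| = 9

9


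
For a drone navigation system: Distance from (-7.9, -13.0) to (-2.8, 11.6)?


dx=5.1, dy=24.6
d^2 = 5.1^2 + 24.6^2 = 631.17
d = sqrt(631.17) = 25.1231

25.1231


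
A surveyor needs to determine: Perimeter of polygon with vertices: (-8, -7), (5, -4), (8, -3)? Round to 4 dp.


Sides: (-8, -7)->(5, -4): sqrt(178) = 13.341664, (5, -4)->(8, -3): sqrt(10) = 3.162278, (8, -3)->(-8, -7): sqrt(272) = 16.492423
Sum = 32.996365
Perimeter = 32.9964

32.9964


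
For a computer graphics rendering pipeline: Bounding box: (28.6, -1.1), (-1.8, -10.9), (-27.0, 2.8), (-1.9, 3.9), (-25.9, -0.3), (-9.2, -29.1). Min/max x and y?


x range: [-27, 28.6]
y range: [-29.1, 3.9]
Bounding box: (-27,-29.1) to (28.6,3.9)

(-27,-29.1) to (28.6,3.9)


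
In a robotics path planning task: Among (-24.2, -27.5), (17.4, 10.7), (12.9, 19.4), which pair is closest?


d(P0,P1) = 56.4783, d(P0,P2) = 59.7998, d(P1,P2) = 9.7949
Closest: P1 and P2

Closest pair: (17.4, 10.7) and (12.9, 19.4), distance = 9.7949


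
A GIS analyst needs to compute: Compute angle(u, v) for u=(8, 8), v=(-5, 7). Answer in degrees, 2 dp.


u.v = 16, |u| = sqrt(128) = 11.3137, |v| = sqrt(74) = 8.6023
cos(theta) = u.v/(|u||v|) = 16/sqrt(9472) = 0.164399
theta = acos(0.164399) = 80.54 degrees

80.54 degrees


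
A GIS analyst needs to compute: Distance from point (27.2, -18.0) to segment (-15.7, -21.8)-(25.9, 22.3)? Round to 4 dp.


Project P onto AB: t = 0.5312 (clamped to [0,1])
Closest point on segment: (6.3964, 1.6243)
Distance: 28.599

28.599


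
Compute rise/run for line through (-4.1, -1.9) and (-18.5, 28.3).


slope = (y2-y1)/(x2-x1) = (28.3-(-1.9))/((-18.5)-(-4.1)) = 30.2/(-14.4) = -2.0972

-2.0972


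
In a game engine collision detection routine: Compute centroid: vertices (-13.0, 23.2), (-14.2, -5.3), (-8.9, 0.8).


Centroid = ((x_A+x_B+x_C)/3, (y_A+y_B+y_C)/3)
= (((-13)+(-14.2)+(-8.9))/3, (23.2+(-5.3)+0.8)/3)
= (-12.0333, 6.2333)

(-12.0333, 6.2333)


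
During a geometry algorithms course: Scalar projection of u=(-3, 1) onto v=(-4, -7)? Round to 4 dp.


u.v = 5, |v| = sqrt(65) = 8.0623
Scalar projection = u.v / |v| = 5 / sqrt(65) = 0.6202

0.6202


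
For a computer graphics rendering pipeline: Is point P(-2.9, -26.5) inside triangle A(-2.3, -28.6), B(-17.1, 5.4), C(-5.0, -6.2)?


Cross products: AB x AP = -10.68, BC x BP = -221.27, CA x CP = -7.77
All same sign? yes

Yes, inside


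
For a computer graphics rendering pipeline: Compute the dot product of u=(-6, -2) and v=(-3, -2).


u . v = u_x*v_x + u_y*v_y = (-6)*(-3) + (-2)*(-2)
= 18 + 4 = 22

22


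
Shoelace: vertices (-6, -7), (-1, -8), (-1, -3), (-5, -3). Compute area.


Shoelace sum: ((-6)*(-8) - (-1)*(-7)) + ((-1)*(-3) - (-1)*(-8)) + ((-1)*(-3) - (-5)*(-3)) + ((-5)*(-7) - (-6)*(-3))
= 41
Area = |41|/2 = 20.5

20.5


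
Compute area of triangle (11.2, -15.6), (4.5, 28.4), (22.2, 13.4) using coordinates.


Area = |x_A(y_B-y_C) + x_B(y_C-y_A) + x_C(y_A-y_B)|/2
= |168 + 130.5 + (-976.8)|/2
= 678.3/2 = 339.15

339.15


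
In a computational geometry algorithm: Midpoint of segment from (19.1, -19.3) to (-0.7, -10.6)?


M = ((19.1+(-0.7))/2, ((-19.3)+(-10.6))/2)
= (9.2, -14.95)

(9.2, -14.95)


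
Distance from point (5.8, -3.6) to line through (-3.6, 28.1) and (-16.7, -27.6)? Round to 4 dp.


|cross product| = 938.85
|line direction| = sqrt(3274.1) = 57.2198
Distance = 938.85/sqrt(3274.1) = 16.4078

16.4078


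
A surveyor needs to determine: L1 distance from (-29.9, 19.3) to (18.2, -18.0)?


|(-29.9)-18.2| + |19.3-(-18)| = 48.1 + 37.3 = 85.4

85.4


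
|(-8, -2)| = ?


|u| = sqrt((-8)^2 + (-2)^2) = sqrt(68) = 8.2462

8.2462


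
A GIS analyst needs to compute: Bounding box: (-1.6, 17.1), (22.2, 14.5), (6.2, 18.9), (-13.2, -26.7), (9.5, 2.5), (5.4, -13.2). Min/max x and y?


x range: [-13.2, 22.2]
y range: [-26.7, 18.9]
Bounding box: (-13.2,-26.7) to (22.2,18.9)

(-13.2,-26.7) to (22.2,18.9)


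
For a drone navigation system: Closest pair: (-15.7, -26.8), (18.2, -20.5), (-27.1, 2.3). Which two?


d(P0,P1) = 34.4804, d(P0,P2) = 31.2533, d(P1,P2) = 50.7142
Closest: P0 and P2

Closest pair: (-15.7, -26.8) and (-27.1, 2.3), distance = 31.2533


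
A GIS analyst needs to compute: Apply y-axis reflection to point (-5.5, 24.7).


Reflection over y-axis: (x,y) -> (-x,y)
(-5.5, 24.7) -> (5.5, 24.7)

(5.5, 24.7)


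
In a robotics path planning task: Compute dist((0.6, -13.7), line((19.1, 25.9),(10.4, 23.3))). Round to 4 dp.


|cross product| = 296.42
|line direction| = sqrt(82.45) = 9.0802
Distance = 296.42/sqrt(82.45) = 32.6447

32.6447


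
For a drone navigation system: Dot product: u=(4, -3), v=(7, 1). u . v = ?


u . v = u_x*v_x + u_y*v_y = 4*7 + (-3)*1
= 28 + (-3) = 25

25


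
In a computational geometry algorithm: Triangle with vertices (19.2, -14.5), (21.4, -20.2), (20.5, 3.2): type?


Side lengths squared: AB^2=37.33, BC^2=548.37, CA^2=314.98
Sorted: [37.33, 314.98, 548.37]
By sides: Scalene, By angles: Obtuse

Scalene, Obtuse


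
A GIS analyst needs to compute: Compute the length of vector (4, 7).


|u| = sqrt(4^2 + 7^2) = sqrt(65) = 8.0623

8.0623


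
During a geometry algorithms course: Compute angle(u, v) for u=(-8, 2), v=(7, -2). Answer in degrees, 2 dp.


u.v = -60, |u| = sqrt(68) = 8.2462, |v| = sqrt(53) = 7.2801
cos(theta) = u.v/(|u||v|) = -60/sqrt(3604) = -0.999445
theta = acos(-0.999445) = 178.09 degrees

178.09 degrees


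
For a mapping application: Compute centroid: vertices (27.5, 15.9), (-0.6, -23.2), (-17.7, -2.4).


Centroid = ((x_A+x_B+x_C)/3, (y_A+y_B+y_C)/3)
= ((27.5+(-0.6)+(-17.7))/3, (15.9+(-23.2)+(-2.4))/3)
= (3.0667, -3.2333)

(3.0667, -3.2333)


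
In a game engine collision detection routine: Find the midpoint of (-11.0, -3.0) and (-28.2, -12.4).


M = (((-11)+(-28.2))/2, ((-3)+(-12.4))/2)
= (-19.6, -7.7)

(-19.6, -7.7)


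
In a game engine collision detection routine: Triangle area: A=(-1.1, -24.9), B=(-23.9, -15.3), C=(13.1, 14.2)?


Area = |x_A(y_B-y_C) + x_B(y_C-y_A) + x_C(y_A-y_B)|/2
= |32.45 + (-934.49) + (-125.76)|/2
= 1027.8/2 = 513.9

513.9


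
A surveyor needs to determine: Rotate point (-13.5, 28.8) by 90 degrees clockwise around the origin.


90° CW: (x,y) -> (y, -x)
(-13.5,28.8) -> (28.8, 13.5)

(28.8, 13.5)


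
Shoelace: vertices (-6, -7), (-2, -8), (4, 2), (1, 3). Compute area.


Shoelace sum: ((-6)*(-8) - (-2)*(-7)) + ((-2)*2 - 4*(-8)) + (4*3 - 1*2) + (1*(-7) - (-6)*3)
= 83
Area = |83|/2 = 41.5

41.5


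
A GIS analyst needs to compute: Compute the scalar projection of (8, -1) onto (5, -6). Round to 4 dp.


u.v = 46, |v| = sqrt(61) = 7.8102
Scalar projection = u.v / |v| = 46 / sqrt(61) = 5.8897

5.8897


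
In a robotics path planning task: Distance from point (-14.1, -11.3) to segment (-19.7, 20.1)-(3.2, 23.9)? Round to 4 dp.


Project P onto AB: t = 0.0166 (clamped to [0,1])
Closest point on segment: (-19.3209, 20.1629)
Distance: 31.8931

31.8931


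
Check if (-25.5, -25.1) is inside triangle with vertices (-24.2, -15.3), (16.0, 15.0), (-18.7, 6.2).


Cross products: AB x AP = -354.57, BC x BP = 1026.27, CA x CP = 25.95
All same sign? no

No, outside


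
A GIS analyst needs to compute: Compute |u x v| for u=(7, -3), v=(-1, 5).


|u x v| = |7*5 - (-3)*(-1)|
= |35 - 3| = 32

32


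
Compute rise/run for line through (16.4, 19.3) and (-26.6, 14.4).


slope = (y2-y1)/(x2-x1) = (14.4-19.3)/((-26.6)-16.4) = (-4.9)/(-43) = 0.114

0.114


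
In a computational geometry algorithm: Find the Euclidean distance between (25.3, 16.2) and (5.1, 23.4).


dx=-20.2, dy=7.2
d^2 = (-20.2)^2 + 7.2^2 = 459.88
d = sqrt(459.88) = 21.4448

21.4448


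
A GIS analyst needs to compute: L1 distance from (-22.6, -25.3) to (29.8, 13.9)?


|(-22.6)-29.8| + |(-25.3)-13.9| = 52.4 + 39.2 = 91.6

91.6


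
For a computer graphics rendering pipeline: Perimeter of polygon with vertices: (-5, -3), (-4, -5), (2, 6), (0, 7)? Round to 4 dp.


Sides: (-5, -3)->(-4, -5): sqrt(5) = 2.236068, (-4, -5)->(2, 6): sqrt(157) = 12.529964, (2, 6)->(0, 7): sqrt(5) = 2.236068, (0, 7)->(-5, -3): sqrt(125) = 11.18034
Sum = 28.18244
Perimeter = 28.1824

28.1824


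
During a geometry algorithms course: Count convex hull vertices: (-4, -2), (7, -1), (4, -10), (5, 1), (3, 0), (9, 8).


Convex hull vertices (CCW): (-4, -2), (4, -10), (7, -1), (9, 8)
Count = 4

4


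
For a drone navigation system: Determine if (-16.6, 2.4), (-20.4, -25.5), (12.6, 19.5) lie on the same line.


Cross product: ((-20.4)-(-16.6))*(19.5-2.4) - ((-25.5)-2.4)*(12.6-(-16.6))
= 749.7

No, not collinear


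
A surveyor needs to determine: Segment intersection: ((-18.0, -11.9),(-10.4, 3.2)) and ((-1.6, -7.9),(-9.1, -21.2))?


Cross products: d1=-188.12, d2=-200.29, d3=-217.24, d4=-205.07
d1*d2 < 0 and d3*d4 < 0? no

No, they don't intersect


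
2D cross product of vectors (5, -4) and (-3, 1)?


u x v = u_x*v_y - u_y*v_x = 5*1 - (-4)*(-3)
= 5 - 12 = -7

-7


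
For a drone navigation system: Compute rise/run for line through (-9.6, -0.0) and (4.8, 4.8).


slope = (y2-y1)/(x2-x1) = (4.8-0)/(4.8-(-9.6)) = 4.8/14.4 = 0.3333

0.3333


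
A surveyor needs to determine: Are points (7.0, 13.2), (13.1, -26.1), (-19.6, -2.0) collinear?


Cross product: (13.1-7)*((-2)-13.2) - ((-26.1)-13.2)*((-19.6)-7)
= -1138.1

No, not collinear


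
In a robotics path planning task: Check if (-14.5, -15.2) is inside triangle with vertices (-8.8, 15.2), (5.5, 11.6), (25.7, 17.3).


Cross products: AB x AP = -455.24, BC x BP = -427.36, CA x CP = 1036.83
All same sign? no

No, outside


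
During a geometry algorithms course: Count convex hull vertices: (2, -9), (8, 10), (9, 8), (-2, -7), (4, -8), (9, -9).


Convex hull vertices (CCW): (-2, -7), (2, -9), (9, -9), (9, 8), (8, 10)
Count = 5

5


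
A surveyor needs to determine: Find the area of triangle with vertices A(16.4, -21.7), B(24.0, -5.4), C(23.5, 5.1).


Area = |x_A(y_B-y_C) + x_B(y_C-y_A) + x_C(y_A-y_B)|/2
= |(-172.2) + 643.2 + (-383.05)|/2
= 87.95/2 = 43.975

43.975


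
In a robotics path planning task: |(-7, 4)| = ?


|u| = sqrt((-7)^2 + 4^2) = sqrt(65) = 8.0623

8.0623


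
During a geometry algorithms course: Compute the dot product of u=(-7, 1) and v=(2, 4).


u . v = u_x*v_x + u_y*v_y = (-7)*2 + 1*4
= (-14) + 4 = -10

-10


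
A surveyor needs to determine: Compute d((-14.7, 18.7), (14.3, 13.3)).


dx=29, dy=-5.4
d^2 = 29^2 + (-5.4)^2 = 870.16
d = sqrt(870.16) = 29.4985

29.4985


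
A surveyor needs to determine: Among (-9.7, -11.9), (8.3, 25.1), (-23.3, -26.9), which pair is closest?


d(P0,P1) = 41.1461, d(P0,P2) = 20.2475, d(P1,P2) = 60.8487
Closest: P0 and P2

Closest pair: (-9.7, -11.9) and (-23.3, -26.9), distance = 20.2475


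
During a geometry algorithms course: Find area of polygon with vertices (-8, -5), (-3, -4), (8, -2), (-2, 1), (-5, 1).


Shoelace sum: ((-8)*(-4) - (-3)*(-5)) + ((-3)*(-2) - 8*(-4)) + (8*1 - (-2)*(-2)) + ((-2)*1 - (-5)*1) + ((-5)*(-5) - (-8)*1)
= 95
Area = |95|/2 = 47.5

47.5


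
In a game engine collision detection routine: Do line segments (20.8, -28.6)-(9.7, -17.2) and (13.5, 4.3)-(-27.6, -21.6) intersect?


Cross products: d1=1541.26, d2=785.23, d3=-281.97, d4=474.06
d1*d2 < 0 and d3*d4 < 0? no

No, they don't intersect


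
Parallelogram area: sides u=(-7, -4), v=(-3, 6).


|u x v| = |(-7)*6 - (-4)*(-3)|
= |(-42) - 12| = 54

54


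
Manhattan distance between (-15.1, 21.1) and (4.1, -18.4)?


|(-15.1)-4.1| + |21.1-(-18.4)| = 19.2 + 39.5 = 58.7

58.7


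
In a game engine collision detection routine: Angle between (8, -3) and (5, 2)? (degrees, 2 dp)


u.v = 34, |u| = sqrt(73) = 8.544, |v| = sqrt(29) = 5.3852
cos(theta) = u.v/(|u||v|) = 34/sqrt(2117) = 0.738956
theta = acos(0.738956) = 42.36 degrees

42.36 degrees


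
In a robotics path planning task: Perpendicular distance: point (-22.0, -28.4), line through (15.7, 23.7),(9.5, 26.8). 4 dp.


|cross product| = 439.89
|line direction| = sqrt(48.05) = 6.9318
Distance = 439.89/sqrt(48.05) = 63.4596

63.4596


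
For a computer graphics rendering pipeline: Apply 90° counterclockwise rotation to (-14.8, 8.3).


90° CCW: (x,y) -> (-y, x)
(-14.8,8.3) -> (-8.3, -14.8)

(-8.3, -14.8)


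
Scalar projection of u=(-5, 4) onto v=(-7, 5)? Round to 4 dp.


u.v = 55, |v| = sqrt(74) = 8.6023
Scalar projection = u.v / |v| = 55 / sqrt(74) = 6.3936

6.3936


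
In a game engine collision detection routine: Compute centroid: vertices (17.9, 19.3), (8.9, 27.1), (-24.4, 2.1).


Centroid = ((x_A+x_B+x_C)/3, (y_A+y_B+y_C)/3)
= ((17.9+8.9+(-24.4))/3, (19.3+27.1+2.1)/3)
= (0.8, 16.1667)

(0.8, 16.1667)


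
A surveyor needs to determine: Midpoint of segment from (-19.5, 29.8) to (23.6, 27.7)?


M = (((-19.5)+23.6)/2, (29.8+27.7)/2)
= (2.05, 28.75)

(2.05, 28.75)


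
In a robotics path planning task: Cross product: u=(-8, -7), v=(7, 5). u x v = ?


u x v = u_x*v_y - u_y*v_x = (-8)*5 - (-7)*7
= (-40) - (-49) = 9

9


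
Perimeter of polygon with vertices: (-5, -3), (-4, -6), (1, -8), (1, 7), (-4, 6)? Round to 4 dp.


Sides: (-5, -3)->(-4, -6): sqrt(10) = 3.162278, (-4, -6)->(1, -8): sqrt(29) = 5.385165, (1, -8)->(1, 7): sqrt(225) = 15, (1, 7)->(-4, 6): sqrt(26) = 5.09902, (-4, 6)->(-5, -3): sqrt(82) = 9.055385
Sum = 37.701848
Perimeter = 37.7018

37.7018


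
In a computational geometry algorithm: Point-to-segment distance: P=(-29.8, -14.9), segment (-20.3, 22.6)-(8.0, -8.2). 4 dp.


Project P onto AB: t = 0.5065 (clamped to [0,1])
Closest point on segment: (-5.9658, 6.9996)
Distance: 32.3676

32.3676


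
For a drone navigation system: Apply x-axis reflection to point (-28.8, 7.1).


Reflection over x-axis: (x,y) -> (x,-y)
(-28.8, 7.1) -> (-28.8, -7.1)

(-28.8, -7.1)


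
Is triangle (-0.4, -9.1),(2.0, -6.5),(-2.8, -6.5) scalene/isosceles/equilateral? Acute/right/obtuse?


Side lengths squared: AB^2=12.52, BC^2=23.04, CA^2=12.52
Sorted: [12.52, 12.52, 23.04]
By sides: Isosceles, By angles: Acute

Isosceles, Acute


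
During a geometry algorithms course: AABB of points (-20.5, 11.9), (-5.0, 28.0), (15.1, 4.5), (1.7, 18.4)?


x range: [-20.5, 15.1]
y range: [4.5, 28]
Bounding box: (-20.5,4.5) to (15.1,28)

(-20.5,4.5) to (15.1,28)


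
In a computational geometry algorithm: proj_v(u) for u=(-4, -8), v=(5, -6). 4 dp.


u.v = 28, |v| = sqrt(61) = 7.8102
Scalar projection = u.v / |v| = 28 / sqrt(61) = 3.585

3.585


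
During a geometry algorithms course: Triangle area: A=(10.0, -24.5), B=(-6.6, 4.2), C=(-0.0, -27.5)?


Area = |x_A(y_B-y_C) + x_B(y_C-y_A) + x_C(y_A-y_B)|/2
= |317 + 19.8 + 0|/2
= 336.8/2 = 168.4

168.4


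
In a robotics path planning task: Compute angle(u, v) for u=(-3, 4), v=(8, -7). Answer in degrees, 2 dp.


u.v = -52, |u| = sqrt(25) = 5, |v| = sqrt(113) = 10.6301
cos(theta) = u.v/(|u||v|) = -52/sqrt(2825) = -0.97835
theta = acos(-0.97835) = 168.06 degrees

168.06 degrees


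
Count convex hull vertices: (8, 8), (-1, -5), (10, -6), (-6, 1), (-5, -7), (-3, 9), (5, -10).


Convex hull vertices (CCW): (-6, 1), (-5, -7), (5, -10), (10, -6), (8, 8), (-3, 9)
Count = 6

6


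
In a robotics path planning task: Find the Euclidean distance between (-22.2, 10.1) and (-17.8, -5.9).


dx=4.4, dy=-16
d^2 = 4.4^2 + (-16)^2 = 275.36
d = sqrt(275.36) = 16.594

16.594


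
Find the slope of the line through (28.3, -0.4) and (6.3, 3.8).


slope = (y2-y1)/(x2-x1) = (3.8-(-0.4))/(6.3-28.3) = 4.2/(-22) = -0.1909

-0.1909


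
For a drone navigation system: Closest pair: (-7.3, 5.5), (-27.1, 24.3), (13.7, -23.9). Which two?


d(P0,P1) = 27.3035, d(P0,P2) = 36.1298, d(P1,P2) = 63.1497
Closest: P0 and P1

Closest pair: (-7.3, 5.5) and (-27.1, 24.3), distance = 27.3035


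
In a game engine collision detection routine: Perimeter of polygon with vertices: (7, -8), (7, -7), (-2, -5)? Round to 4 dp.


Sides: (7, -8)->(7, -7): sqrt(1) = 1, (7, -7)->(-2, -5): sqrt(85) = 9.219544, (-2, -5)->(7, -8): sqrt(90) = 9.486833
Sum = 19.706377
Perimeter = 19.7064

19.7064


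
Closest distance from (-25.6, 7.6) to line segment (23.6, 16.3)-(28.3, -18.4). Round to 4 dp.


Project P onto AB: t = 0.0576 (clamped to [0,1])
Closest point on segment: (23.8708, 14.3007)
Distance: 49.9225

49.9225


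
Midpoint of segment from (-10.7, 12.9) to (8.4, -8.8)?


M = (((-10.7)+8.4)/2, (12.9+(-8.8))/2)
= (-1.15, 2.05)

(-1.15, 2.05)


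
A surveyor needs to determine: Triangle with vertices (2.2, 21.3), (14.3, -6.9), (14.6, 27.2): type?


Side lengths squared: AB^2=941.65, BC^2=1162.9, CA^2=188.57
Sorted: [188.57, 941.65, 1162.9]
By sides: Scalene, By angles: Obtuse

Scalene, Obtuse


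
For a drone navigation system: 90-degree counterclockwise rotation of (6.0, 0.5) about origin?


90° CCW: (x,y) -> (-y, x)
(6,0.5) -> (-0.5, 6)

(-0.5, 6)


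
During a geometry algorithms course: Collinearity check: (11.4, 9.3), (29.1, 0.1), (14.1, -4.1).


Cross product: (29.1-11.4)*((-4.1)-9.3) - (0.1-9.3)*(14.1-11.4)
= -212.34

No, not collinear


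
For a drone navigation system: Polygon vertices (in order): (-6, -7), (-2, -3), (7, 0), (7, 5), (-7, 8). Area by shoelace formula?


Shoelace sum: ((-6)*(-3) - (-2)*(-7)) + ((-2)*0 - 7*(-3)) + (7*5 - 7*0) + (7*8 - (-7)*5) + ((-7)*(-7) - (-6)*8)
= 248
Area = |248|/2 = 124

124


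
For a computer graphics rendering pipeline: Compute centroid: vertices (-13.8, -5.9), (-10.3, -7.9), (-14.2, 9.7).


Centroid = ((x_A+x_B+x_C)/3, (y_A+y_B+y_C)/3)
= (((-13.8)+(-10.3)+(-14.2))/3, ((-5.9)+(-7.9)+9.7)/3)
= (-12.7667, -1.3667)

(-12.7667, -1.3667)


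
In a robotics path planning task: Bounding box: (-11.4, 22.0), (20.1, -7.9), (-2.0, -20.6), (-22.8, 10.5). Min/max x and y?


x range: [-22.8, 20.1]
y range: [-20.6, 22]
Bounding box: (-22.8,-20.6) to (20.1,22)

(-22.8,-20.6) to (20.1,22)


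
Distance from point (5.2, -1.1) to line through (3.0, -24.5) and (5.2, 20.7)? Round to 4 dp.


|cross product| = 47.96
|line direction| = sqrt(2047.88) = 45.2535
Distance = 47.96/sqrt(2047.88) = 1.0598

1.0598


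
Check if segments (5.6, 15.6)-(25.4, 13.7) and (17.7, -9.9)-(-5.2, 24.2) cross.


Cross products: d1=-171.34, d2=-803.01, d3=-481.91, d4=149.76
d1*d2 < 0 and d3*d4 < 0? no

No, they don't intersect


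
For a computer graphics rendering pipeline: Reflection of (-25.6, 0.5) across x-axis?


Reflection over x-axis: (x,y) -> (x,-y)
(-25.6, 0.5) -> (-25.6, -0.5)

(-25.6, -0.5)


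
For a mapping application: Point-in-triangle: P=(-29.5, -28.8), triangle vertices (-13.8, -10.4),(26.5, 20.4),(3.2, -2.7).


Cross products: AB x AP = -257.96, BC x BP = -147.24, CA x CP = 191.91
All same sign? no

No, outside


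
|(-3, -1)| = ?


|u| = sqrt((-3)^2 + (-1)^2) = sqrt(10) = 3.1623

3.1623


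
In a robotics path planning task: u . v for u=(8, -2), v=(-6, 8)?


u . v = u_x*v_x + u_y*v_y = 8*(-6) + (-2)*8
= (-48) + (-16) = -64

-64


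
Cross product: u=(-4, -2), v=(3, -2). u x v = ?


u x v = u_x*v_y - u_y*v_x = (-4)*(-2) - (-2)*3
= 8 - (-6) = 14

14


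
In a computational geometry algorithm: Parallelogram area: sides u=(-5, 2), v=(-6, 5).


|u x v| = |(-5)*5 - 2*(-6)|
= |(-25) - (-12)| = 13

13


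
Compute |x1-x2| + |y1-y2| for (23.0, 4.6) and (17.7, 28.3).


|23-17.7| + |4.6-28.3| = 5.3 + 23.7 = 29

29


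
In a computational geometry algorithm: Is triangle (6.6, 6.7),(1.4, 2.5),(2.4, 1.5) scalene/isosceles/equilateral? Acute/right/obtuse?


Side lengths squared: AB^2=44.68, BC^2=2, CA^2=44.68
Sorted: [2, 44.68, 44.68]
By sides: Isosceles, By angles: Acute

Isosceles, Acute


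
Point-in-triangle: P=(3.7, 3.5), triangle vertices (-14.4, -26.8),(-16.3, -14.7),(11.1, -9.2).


Cross products: AB x AP = -276.58, BC x BP = 388.68, CA x CP = -454.09
All same sign? no

No, outside


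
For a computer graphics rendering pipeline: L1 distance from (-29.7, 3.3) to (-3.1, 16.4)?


|(-29.7)-(-3.1)| + |3.3-16.4| = 26.6 + 13.1 = 39.7

39.7


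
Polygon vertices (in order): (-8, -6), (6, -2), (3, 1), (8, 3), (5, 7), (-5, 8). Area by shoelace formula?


Shoelace sum: ((-8)*(-2) - 6*(-6)) + (6*1 - 3*(-2)) + (3*3 - 8*1) + (8*7 - 5*3) + (5*8 - (-5)*7) + ((-5)*(-6) - (-8)*8)
= 275
Area = |275|/2 = 137.5

137.5


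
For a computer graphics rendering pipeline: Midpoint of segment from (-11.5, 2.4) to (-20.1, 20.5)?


M = (((-11.5)+(-20.1))/2, (2.4+20.5)/2)
= (-15.8, 11.45)

(-15.8, 11.45)


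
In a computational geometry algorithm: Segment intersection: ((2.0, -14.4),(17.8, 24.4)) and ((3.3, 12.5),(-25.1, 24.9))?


Cross products: d1=780.08, d2=-517.76, d3=374.58, d4=1672.42
d1*d2 < 0 and d3*d4 < 0? no

No, they don't intersect


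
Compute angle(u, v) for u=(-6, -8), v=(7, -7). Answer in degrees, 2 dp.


u.v = 14, |u| = sqrt(100) = 10, |v| = sqrt(98) = 9.8995
cos(theta) = u.v/(|u||v|) = 14/sqrt(9800) = 0.141421
theta = acos(0.141421) = 81.87 degrees

81.87 degrees


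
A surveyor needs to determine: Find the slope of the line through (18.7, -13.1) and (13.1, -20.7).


slope = (y2-y1)/(x2-x1) = ((-20.7)-(-13.1))/(13.1-18.7) = (-7.6)/(-5.6) = 1.3571

1.3571


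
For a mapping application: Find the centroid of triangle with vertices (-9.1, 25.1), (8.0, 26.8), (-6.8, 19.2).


Centroid = ((x_A+x_B+x_C)/3, (y_A+y_B+y_C)/3)
= (((-9.1)+8+(-6.8))/3, (25.1+26.8+19.2)/3)
= (-2.6333, 23.7)

(-2.6333, 23.7)


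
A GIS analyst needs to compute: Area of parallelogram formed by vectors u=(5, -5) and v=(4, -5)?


|u x v| = |5*(-5) - (-5)*4|
= |(-25) - (-20)| = 5

5


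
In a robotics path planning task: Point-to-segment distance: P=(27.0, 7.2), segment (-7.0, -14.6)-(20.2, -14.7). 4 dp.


Project P onto AB: t = 1 (clamped to [0,1])
Closest point on segment: (20.2, -14.7)
Distance: 22.9314

22.9314


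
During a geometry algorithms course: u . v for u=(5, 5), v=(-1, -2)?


u . v = u_x*v_x + u_y*v_y = 5*(-1) + 5*(-2)
= (-5) + (-10) = -15

-15


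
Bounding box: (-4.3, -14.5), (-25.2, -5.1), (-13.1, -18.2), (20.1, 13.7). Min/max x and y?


x range: [-25.2, 20.1]
y range: [-18.2, 13.7]
Bounding box: (-25.2,-18.2) to (20.1,13.7)

(-25.2,-18.2) to (20.1,13.7)


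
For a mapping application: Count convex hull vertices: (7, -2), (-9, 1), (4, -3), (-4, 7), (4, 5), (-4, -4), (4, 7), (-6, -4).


Convex hull vertices (CCW): (-9, 1), (-6, -4), (-4, -4), (4, -3), (7, -2), (4, 7), (-4, 7)
Count = 7

7


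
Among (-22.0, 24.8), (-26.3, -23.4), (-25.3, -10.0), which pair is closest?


d(P0,P1) = 48.3914, d(P0,P2) = 34.9561, d(P1,P2) = 13.4373
Closest: P1 and P2

Closest pair: (-26.3, -23.4) and (-25.3, -10.0), distance = 13.4373


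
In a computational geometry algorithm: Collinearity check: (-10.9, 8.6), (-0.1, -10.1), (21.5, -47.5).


Cross product: ((-0.1)-(-10.9))*((-47.5)-8.6) - ((-10.1)-8.6)*(21.5-(-10.9))
= 0

Yes, collinear


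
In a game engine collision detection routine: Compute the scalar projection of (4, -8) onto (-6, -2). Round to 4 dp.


u.v = -8, |v| = sqrt(40) = 6.3246
Scalar projection = u.v / |v| = -8 / sqrt(40) = -1.2649

-1.2649


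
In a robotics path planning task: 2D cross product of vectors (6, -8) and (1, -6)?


u x v = u_x*v_y - u_y*v_x = 6*(-6) - (-8)*1
= (-36) - (-8) = -28

-28


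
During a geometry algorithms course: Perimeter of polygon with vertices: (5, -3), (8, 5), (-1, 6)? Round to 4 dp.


Sides: (5, -3)->(8, 5): sqrt(73) = 8.544004, (8, 5)->(-1, 6): sqrt(82) = 9.055385, (-1, 6)->(5, -3): sqrt(117) = 10.816654
Sum = 28.416043
Perimeter = 28.416

28.416


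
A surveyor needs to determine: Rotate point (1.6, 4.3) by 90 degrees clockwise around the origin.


90° CW: (x,y) -> (y, -x)
(1.6,4.3) -> (4.3, -1.6)

(4.3, -1.6)


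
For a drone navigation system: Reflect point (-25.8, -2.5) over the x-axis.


Reflection over x-axis: (x,y) -> (x,-y)
(-25.8, -2.5) -> (-25.8, 2.5)

(-25.8, 2.5)


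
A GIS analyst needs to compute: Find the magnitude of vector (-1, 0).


|u| = sqrt((-1)^2 + 0^2) = sqrt(1) = 1

1


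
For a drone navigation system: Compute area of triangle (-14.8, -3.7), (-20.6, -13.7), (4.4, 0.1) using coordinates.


Area = |x_A(y_B-y_C) + x_B(y_C-y_A) + x_C(y_A-y_B)|/2
= |204.24 + (-78.28) + 44|/2
= 169.96/2 = 84.98

84.98


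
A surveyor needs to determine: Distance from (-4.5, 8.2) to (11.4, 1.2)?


dx=15.9, dy=-7
d^2 = 15.9^2 + (-7)^2 = 301.81
d = sqrt(301.81) = 17.3727

17.3727


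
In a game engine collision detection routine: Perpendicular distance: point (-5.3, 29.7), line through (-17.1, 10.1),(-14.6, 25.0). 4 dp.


|cross product| = 126.82
|line direction| = sqrt(228.26) = 15.1083
Distance = 126.82/sqrt(228.26) = 8.3941

8.3941


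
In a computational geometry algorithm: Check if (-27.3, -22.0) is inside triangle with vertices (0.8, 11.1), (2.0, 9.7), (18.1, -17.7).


Cross products: AB x AP = -79.06, BC x BP = -1313.19, CA x CP = 1381.91
All same sign? no

No, outside


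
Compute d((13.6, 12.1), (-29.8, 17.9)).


dx=-43.4, dy=5.8
d^2 = (-43.4)^2 + 5.8^2 = 1917.2
d = sqrt(1917.2) = 43.7858

43.7858


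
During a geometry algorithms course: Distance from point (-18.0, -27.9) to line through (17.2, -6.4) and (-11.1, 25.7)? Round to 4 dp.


|cross product| = 1738.37
|line direction| = sqrt(1831.3) = 42.7937
Distance = 1738.37/sqrt(1831.3) = 40.6221

40.6221


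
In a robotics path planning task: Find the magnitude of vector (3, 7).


|u| = sqrt(3^2 + 7^2) = sqrt(58) = 7.6158

7.6158


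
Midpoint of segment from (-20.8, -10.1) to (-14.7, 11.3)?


M = (((-20.8)+(-14.7))/2, ((-10.1)+11.3)/2)
= (-17.75, 0.6)

(-17.75, 0.6)


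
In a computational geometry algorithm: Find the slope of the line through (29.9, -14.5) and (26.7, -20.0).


slope = (y2-y1)/(x2-x1) = ((-20)-(-14.5))/(26.7-29.9) = (-5.5)/(-3.2) = 1.7188

1.7188


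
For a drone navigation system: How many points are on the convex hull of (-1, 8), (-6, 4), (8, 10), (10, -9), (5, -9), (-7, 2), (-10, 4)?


Convex hull vertices (CCW): (-10, 4), (5, -9), (10, -9), (8, 10), (-1, 8)
Count = 5

5


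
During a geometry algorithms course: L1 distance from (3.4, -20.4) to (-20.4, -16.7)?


|3.4-(-20.4)| + |(-20.4)-(-16.7)| = 23.8 + 3.7 = 27.5

27.5


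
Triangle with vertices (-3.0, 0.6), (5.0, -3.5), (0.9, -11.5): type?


Side lengths squared: AB^2=80.81, BC^2=80.81, CA^2=161.62
Sorted: [80.81, 80.81, 161.62]
By sides: Isosceles, By angles: Right

Isosceles, Right


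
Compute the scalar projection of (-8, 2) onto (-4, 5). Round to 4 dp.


u.v = 42, |v| = sqrt(41) = 6.4031
Scalar projection = u.v / |v| = 42 / sqrt(41) = 6.5593

6.5593


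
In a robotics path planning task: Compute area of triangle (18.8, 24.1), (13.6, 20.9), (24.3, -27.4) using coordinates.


Area = |x_A(y_B-y_C) + x_B(y_C-y_A) + x_C(y_A-y_B)|/2
= |908.04 + (-700.4) + 77.76|/2
= 285.4/2 = 142.7

142.7


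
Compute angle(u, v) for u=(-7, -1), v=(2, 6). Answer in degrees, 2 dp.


u.v = -20, |u| = sqrt(50) = 7.0711, |v| = sqrt(40) = 6.3246
cos(theta) = u.v/(|u||v|) = -20/sqrt(2000) = -0.447214
theta = acos(-0.447214) = 116.57 degrees

116.57 degrees


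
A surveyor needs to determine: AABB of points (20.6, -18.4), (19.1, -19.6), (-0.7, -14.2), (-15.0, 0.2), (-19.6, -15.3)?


x range: [-19.6, 20.6]
y range: [-19.6, 0.2]
Bounding box: (-19.6,-19.6) to (20.6,0.2)

(-19.6,-19.6) to (20.6,0.2)


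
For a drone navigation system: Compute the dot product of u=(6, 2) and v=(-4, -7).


u . v = u_x*v_x + u_y*v_y = 6*(-4) + 2*(-7)
= (-24) + (-14) = -38

-38


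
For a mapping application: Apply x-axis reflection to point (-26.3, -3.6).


Reflection over x-axis: (x,y) -> (x,-y)
(-26.3, -3.6) -> (-26.3, 3.6)

(-26.3, 3.6)


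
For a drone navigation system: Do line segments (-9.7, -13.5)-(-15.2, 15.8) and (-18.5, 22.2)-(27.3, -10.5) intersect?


Cross products: d1=-1347.3, d2=-185.21, d3=61.49, d4=-1100.6
d1*d2 < 0 and d3*d4 < 0? no

No, they don't intersect


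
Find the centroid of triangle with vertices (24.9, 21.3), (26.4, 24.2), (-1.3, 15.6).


Centroid = ((x_A+x_B+x_C)/3, (y_A+y_B+y_C)/3)
= ((24.9+26.4+(-1.3))/3, (21.3+24.2+15.6)/3)
= (16.6667, 20.3667)

(16.6667, 20.3667)


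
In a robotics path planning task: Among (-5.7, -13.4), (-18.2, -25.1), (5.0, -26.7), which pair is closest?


d(P0,P1) = 17.1213, d(P0,P2) = 17.0699, d(P1,P2) = 23.2551
Closest: P0 and P2

Closest pair: (-5.7, -13.4) and (5.0, -26.7), distance = 17.0699


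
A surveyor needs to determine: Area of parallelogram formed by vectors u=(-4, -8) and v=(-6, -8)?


|u x v| = |(-4)*(-8) - (-8)*(-6)|
= |32 - 48| = 16

16


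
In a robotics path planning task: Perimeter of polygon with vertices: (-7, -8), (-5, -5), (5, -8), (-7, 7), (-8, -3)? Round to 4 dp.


Sides: (-7, -8)->(-5, -5): sqrt(13) = 3.605551, (-5, -5)->(5, -8): sqrt(109) = 10.440307, (5, -8)->(-7, 7): sqrt(369) = 19.209373, (-7, 7)->(-8, -3): sqrt(101) = 10.049876, (-8, -3)->(-7, -8): sqrt(26) = 5.09902
Sum = 48.404127
Perimeter = 48.4041

48.4041


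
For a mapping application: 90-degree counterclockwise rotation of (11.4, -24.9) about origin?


90° CCW: (x,y) -> (-y, x)
(11.4,-24.9) -> (24.9, 11.4)

(24.9, 11.4)


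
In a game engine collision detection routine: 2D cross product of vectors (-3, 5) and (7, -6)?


u x v = u_x*v_y - u_y*v_x = (-3)*(-6) - 5*7
= 18 - 35 = -17

-17


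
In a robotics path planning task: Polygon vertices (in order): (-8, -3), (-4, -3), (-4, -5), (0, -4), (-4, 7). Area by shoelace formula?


Shoelace sum: ((-8)*(-3) - (-4)*(-3)) + ((-4)*(-5) - (-4)*(-3)) + ((-4)*(-4) - 0*(-5)) + (0*7 - (-4)*(-4)) + ((-4)*(-3) - (-8)*7)
= 88
Area = |88|/2 = 44

44


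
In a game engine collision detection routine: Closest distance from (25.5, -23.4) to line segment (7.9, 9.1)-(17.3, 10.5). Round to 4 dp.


Project P onto AB: t = 1 (clamped to [0,1])
Closest point on segment: (17.3, 10.5)
Distance: 34.8776

34.8776


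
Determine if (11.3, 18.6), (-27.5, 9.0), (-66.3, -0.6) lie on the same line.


Cross product: ((-27.5)-11.3)*((-0.6)-18.6) - (9-18.6)*((-66.3)-11.3)
= 0

Yes, collinear


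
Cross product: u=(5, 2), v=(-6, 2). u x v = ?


u x v = u_x*v_y - u_y*v_x = 5*2 - 2*(-6)
= 10 - (-12) = 22

22


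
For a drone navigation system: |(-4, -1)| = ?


|u| = sqrt((-4)^2 + (-1)^2) = sqrt(17) = 4.1231

4.1231


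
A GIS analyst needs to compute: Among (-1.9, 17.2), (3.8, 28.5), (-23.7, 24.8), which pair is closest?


d(P0,P1) = 12.6562, d(P0,P2) = 23.0868, d(P1,P2) = 27.7478
Closest: P0 and P1

Closest pair: (-1.9, 17.2) and (3.8, 28.5), distance = 12.6562


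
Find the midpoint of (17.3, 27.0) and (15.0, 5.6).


M = ((17.3+15)/2, (27+5.6)/2)
= (16.15, 16.3)

(16.15, 16.3)


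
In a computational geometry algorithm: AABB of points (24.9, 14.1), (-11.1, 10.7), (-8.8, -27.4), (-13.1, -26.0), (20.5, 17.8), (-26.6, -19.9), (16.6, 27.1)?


x range: [-26.6, 24.9]
y range: [-27.4, 27.1]
Bounding box: (-26.6,-27.4) to (24.9,27.1)

(-26.6,-27.4) to (24.9,27.1)


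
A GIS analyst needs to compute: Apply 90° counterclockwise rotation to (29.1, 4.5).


90° CCW: (x,y) -> (-y, x)
(29.1,4.5) -> (-4.5, 29.1)

(-4.5, 29.1)


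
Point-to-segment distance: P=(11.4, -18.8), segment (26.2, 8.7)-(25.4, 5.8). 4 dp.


Project P onto AB: t = 1 (clamped to [0,1])
Closest point on segment: (25.4, 5.8)
Distance: 28.3048

28.3048


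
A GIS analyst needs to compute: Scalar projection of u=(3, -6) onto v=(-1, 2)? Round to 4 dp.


u.v = -15, |v| = sqrt(5) = 2.2361
Scalar projection = u.v / |v| = -15 / sqrt(5) = -6.7082

-6.7082


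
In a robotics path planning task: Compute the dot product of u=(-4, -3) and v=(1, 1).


u . v = u_x*v_x + u_y*v_y = (-4)*1 + (-3)*1
= (-4) + (-3) = -7

-7


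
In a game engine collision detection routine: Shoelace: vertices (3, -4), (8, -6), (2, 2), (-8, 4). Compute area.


Shoelace sum: (3*(-6) - 8*(-4)) + (8*2 - 2*(-6)) + (2*4 - (-8)*2) + ((-8)*(-4) - 3*4)
= 86
Area = |86|/2 = 43

43


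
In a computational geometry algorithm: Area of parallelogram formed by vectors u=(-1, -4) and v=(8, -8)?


|u x v| = |(-1)*(-8) - (-4)*8|
= |8 - (-32)| = 40

40


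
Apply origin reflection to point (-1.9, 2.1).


Reflection over origin: (x,y) -> (-x,-y)
(-1.9, 2.1) -> (1.9, -2.1)

(1.9, -2.1)


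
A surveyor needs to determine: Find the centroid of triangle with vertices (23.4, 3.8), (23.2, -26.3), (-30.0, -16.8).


Centroid = ((x_A+x_B+x_C)/3, (y_A+y_B+y_C)/3)
= ((23.4+23.2+(-30))/3, (3.8+(-26.3)+(-16.8))/3)
= (5.5333, -13.1)

(5.5333, -13.1)


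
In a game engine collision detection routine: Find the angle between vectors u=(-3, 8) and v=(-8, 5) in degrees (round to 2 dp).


u.v = 64, |u| = sqrt(73) = 8.544, |v| = sqrt(89) = 9.434
cos(theta) = u.v/(|u||v|) = 64/sqrt(6497) = 0.794006
theta = acos(0.794006) = 37.44 degrees

37.44 degrees


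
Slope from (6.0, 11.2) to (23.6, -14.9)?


slope = (y2-y1)/(x2-x1) = ((-14.9)-11.2)/(23.6-6) = (-26.1)/17.6 = -1.483

-1.483


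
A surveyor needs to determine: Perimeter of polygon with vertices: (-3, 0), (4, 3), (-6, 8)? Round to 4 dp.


Sides: (-3, 0)->(4, 3): sqrt(58) = 7.615773, (4, 3)->(-6, 8): sqrt(125) = 11.18034, (-6, 8)->(-3, 0): sqrt(73) = 8.544004
Sum = 27.340117
Perimeter = 27.3401

27.3401


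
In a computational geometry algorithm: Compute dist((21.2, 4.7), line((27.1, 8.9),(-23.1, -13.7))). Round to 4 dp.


|cross product| = 77.5
|line direction| = sqrt(3030.8) = 55.0527
Distance = 77.5/sqrt(3030.8) = 1.4077

1.4077


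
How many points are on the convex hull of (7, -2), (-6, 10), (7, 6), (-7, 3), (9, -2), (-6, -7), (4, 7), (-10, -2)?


Convex hull vertices (CCW): (-10, -2), (-6, -7), (9, -2), (7, 6), (4, 7), (-6, 10)
Count = 6

6


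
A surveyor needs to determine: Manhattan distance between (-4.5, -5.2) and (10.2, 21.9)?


|(-4.5)-10.2| + |(-5.2)-21.9| = 14.7 + 27.1 = 41.8

41.8


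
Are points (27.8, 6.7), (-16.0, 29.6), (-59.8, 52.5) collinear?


Cross product: ((-16)-27.8)*(52.5-6.7) - (29.6-6.7)*((-59.8)-27.8)
= 0

Yes, collinear


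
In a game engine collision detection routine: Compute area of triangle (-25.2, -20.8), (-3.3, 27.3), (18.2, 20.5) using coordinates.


Area = |x_A(y_B-y_C) + x_B(y_C-y_A) + x_C(y_A-y_B)|/2
= |(-171.36) + (-136.29) + (-875.42)|/2
= 1183.07/2 = 591.535

591.535


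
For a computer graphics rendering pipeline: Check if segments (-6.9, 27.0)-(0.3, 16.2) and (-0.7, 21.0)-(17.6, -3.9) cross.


Cross products: d1=-44.58, d2=-62.94, d3=23.76, d4=42.12
d1*d2 < 0 and d3*d4 < 0? no

No, they don't intersect


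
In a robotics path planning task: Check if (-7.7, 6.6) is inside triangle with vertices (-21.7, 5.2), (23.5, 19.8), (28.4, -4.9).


Cross products: AB x AP = -141.12, BC x BP = -835.32, CA x CP = -211.54
All same sign? yes

Yes, inside


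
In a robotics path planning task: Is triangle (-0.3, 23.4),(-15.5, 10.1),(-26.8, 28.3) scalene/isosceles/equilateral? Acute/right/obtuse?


Side lengths squared: AB^2=407.93, BC^2=458.93, CA^2=726.26
Sorted: [407.93, 458.93, 726.26]
By sides: Scalene, By angles: Acute

Scalene, Acute


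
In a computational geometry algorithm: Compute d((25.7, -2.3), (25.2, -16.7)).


dx=-0.5, dy=-14.4
d^2 = (-0.5)^2 + (-14.4)^2 = 207.61
d = sqrt(207.61) = 14.4087

14.4087


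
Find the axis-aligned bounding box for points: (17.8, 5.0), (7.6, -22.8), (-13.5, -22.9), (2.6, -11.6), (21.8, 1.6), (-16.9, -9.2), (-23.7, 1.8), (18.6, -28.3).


x range: [-23.7, 21.8]
y range: [-28.3, 5]
Bounding box: (-23.7,-28.3) to (21.8,5)

(-23.7,-28.3) to (21.8,5)


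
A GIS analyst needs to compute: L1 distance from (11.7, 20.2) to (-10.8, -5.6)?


|11.7-(-10.8)| + |20.2-(-5.6)| = 22.5 + 25.8 = 48.3

48.3


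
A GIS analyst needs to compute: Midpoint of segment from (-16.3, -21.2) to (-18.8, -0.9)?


M = (((-16.3)+(-18.8))/2, ((-21.2)+(-0.9))/2)
= (-17.55, -11.05)

(-17.55, -11.05)


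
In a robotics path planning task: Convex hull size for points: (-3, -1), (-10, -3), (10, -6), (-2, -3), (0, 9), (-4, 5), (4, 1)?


Convex hull vertices (CCW): (-10, -3), (10, -6), (0, 9), (-4, 5)
Count = 4

4


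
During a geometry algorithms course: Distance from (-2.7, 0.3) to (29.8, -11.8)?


dx=32.5, dy=-12.1
d^2 = 32.5^2 + (-12.1)^2 = 1202.66
d = sqrt(1202.66) = 34.6794

34.6794


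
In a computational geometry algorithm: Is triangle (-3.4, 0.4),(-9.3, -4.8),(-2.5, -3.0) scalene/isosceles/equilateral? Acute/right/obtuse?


Side lengths squared: AB^2=61.85, BC^2=49.48, CA^2=12.37
Sorted: [12.37, 49.48, 61.85]
By sides: Scalene, By angles: Right

Scalene, Right


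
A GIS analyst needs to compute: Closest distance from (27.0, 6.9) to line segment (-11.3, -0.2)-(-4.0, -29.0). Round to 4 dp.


Project P onto AB: t = 0.0851 (clamped to [0,1])
Closest point on segment: (-10.6789, -2.6505)
Distance: 38.8704

38.8704


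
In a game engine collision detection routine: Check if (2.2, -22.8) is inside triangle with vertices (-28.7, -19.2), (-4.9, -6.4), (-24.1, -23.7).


Cross products: AB x AP = -481.2, BC x BP = 437.71, CA x CP = -122.49
All same sign? no

No, outside


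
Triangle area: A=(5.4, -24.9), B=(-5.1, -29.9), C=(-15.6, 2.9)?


Area = |x_A(y_B-y_C) + x_B(y_C-y_A) + x_C(y_A-y_B)|/2
= |(-177.12) + (-141.78) + (-78)|/2
= 396.9/2 = 198.45

198.45


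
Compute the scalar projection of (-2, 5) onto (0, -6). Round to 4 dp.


u.v = -30, |v| = sqrt(36) = 6
Scalar projection = u.v / |v| = -30 / sqrt(36) = -5

-5


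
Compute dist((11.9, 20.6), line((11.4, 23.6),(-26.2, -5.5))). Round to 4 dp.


|cross product| = 127.35
|line direction| = sqrt(2260.57) = 47.5455
Distance = 127.35/sqrt(2260.57) = 2.6785

2.6785


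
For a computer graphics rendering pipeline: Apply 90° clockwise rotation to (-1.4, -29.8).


90° CW: (x,y) -> (y, -x)
(-1.4,-29.8) -> (-29.8, 1.4)

(-29.8, 1.4)


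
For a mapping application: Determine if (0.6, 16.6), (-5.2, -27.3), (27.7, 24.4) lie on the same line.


Cross product: ((-5.2)-0.6)*(24.4-16.6) - ((-27.3)-16.6)*(27.7-0.6)
= 1144.45

No, not collinear
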